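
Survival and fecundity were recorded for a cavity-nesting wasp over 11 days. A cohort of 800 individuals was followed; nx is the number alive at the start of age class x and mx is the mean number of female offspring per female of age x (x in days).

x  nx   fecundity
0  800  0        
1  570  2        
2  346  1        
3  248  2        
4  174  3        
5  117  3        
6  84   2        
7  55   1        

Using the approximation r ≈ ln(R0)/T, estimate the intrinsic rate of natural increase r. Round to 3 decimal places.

lx = nx/n0 = nx/800: 1, 0.7125, 0.4325, 0.31, 0.2175, 0.14625, 0.105, 0.06875
R0 = Σ lx·mx = 0 + 1.425 + 0.4325 + 0.62 + 0.6525 + 0.43875 + 0.21 + 0.06875 = 3.8475
Σ x·lx·mx = 10.695; T = 10.695/3.8475 = 2.77973…
r ≈ ln(R0)/T = ln(3.8475)/2.77973… = 0.48473… → 0.485

0.485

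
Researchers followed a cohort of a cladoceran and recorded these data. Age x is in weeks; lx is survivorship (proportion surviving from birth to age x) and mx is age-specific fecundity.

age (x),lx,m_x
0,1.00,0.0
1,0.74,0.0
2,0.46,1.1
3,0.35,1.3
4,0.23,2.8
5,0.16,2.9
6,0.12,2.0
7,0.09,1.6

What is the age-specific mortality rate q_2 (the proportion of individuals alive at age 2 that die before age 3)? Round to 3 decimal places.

0.239

q_2 = (l_2 − l_3) / l_2 = (0.46 − 0.35) / 0.46
     = 0.11 / 0.46 = 0.23913… → 0.239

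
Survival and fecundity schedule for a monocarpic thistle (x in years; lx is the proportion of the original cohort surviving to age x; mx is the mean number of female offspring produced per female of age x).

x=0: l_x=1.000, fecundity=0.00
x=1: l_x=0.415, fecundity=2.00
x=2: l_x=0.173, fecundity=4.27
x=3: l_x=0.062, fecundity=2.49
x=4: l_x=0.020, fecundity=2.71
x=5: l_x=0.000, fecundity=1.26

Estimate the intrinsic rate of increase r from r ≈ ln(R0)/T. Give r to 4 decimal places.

0.3421

R0 = Σ lx·mx = 0 + 0.83 + 0.73871 + 0.15438 + 0.0542 + 0 = 1.77729
Σ x·lx·mx = 2.98736; T = 2.98736/1.77729 = 1.68085…
r ≈ ln(R0)/T = ln(1.77729)/1.68085… = 0.342142… → 0.3421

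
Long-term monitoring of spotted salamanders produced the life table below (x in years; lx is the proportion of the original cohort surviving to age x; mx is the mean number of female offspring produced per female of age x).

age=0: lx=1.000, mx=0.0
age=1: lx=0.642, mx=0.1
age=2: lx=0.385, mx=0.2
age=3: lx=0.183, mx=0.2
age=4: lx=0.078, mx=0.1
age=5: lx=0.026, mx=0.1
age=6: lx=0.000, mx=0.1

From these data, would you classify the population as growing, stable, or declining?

R0 = Σ lx·mx = 0 + 0.0642 + 0.077 + 0.0366 + 0.0078 + 0.0026 + 0 = 0.1882
R0 < 1, so the population is declining.

declining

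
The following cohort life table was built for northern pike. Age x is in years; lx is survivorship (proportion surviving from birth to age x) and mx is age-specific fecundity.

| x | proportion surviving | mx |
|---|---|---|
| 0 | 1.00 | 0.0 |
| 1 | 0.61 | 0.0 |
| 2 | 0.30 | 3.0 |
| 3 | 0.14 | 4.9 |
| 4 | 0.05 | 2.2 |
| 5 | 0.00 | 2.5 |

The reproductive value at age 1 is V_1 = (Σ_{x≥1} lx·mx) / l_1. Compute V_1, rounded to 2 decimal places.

lx·mx for x ≥ 1: 0, 0.9, 0.686, 0.11, 0 → sum = 1.696
V_1 = 1.696 / l_1 = 1.696 / 0.61 = 2.780328… → 2.78

2.78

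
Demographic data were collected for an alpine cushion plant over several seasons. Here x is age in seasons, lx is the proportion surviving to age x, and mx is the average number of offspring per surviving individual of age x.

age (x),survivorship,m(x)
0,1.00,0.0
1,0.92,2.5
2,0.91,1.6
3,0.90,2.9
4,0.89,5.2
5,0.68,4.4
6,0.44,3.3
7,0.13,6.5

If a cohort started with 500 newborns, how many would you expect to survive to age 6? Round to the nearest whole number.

Expected survivors = N0 · l_6 = 500 × 0.44 = 220 → 220

220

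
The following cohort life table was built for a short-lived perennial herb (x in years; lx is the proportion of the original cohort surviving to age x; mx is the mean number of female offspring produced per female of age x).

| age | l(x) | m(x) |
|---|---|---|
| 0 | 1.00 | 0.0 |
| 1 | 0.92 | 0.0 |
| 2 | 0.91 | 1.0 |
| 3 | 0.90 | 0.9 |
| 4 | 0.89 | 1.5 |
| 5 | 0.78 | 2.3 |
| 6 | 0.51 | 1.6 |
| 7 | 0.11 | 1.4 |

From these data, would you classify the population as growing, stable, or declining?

R0 = Σ lx·mx = 0 + 0 + 0.91 + 0.81 + 1.335 + 1.794 + 0.816 + 0.154 = 5.819
R0 > 1, so the population is growing.

growing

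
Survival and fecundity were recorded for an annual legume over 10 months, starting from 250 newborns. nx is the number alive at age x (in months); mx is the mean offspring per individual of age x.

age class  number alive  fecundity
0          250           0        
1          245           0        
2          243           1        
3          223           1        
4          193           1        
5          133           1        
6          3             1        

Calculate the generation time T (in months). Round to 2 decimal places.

3.28

lx = nx/n0 = nx/250: 1, 0.98, 0.972, 0.892, 0.772, 0.532, 0.012
lx·mx: 0, 0, 0.972, 0.892, 0.772, 0.532, 0.012 → R0 = 3.18
x·lx·mx: 0, 0, 1.944, 2.676, 3.088, 2.66, 0.072 → Σ = 10.44
T = 10.44 / 3.18 = 3.283019… → 3.28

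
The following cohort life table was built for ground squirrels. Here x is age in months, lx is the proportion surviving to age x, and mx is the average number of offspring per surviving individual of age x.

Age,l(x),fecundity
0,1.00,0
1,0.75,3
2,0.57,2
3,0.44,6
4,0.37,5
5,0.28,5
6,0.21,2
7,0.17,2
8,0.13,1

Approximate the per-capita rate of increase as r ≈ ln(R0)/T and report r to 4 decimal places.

0.7194

R0 = Σ lx·mx = 0 + 2.25 + 1.14 + 2.64 + 1.85 + 1.4 + 0.42 + 0.34 + 0.13 = 10.17
Σ x·lx·mx = 32.79; T = 32.79/10.17 = 3.22419…
r ≈ ln(R0)/T = ln(10.17)/3.22419… = 0.719388… → 0.7194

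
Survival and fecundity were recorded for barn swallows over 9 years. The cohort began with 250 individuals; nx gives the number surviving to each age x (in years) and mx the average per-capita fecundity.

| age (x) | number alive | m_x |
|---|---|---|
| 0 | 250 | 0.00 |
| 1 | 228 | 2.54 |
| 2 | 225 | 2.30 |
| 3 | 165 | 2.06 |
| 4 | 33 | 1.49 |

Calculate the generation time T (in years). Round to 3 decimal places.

1.905

lx = nx/n0 = nx/250: 1, 0.912, 0.9, 0.66, 0.132
lx·mx: 0, 2.31648, 2.07, 1.3596, 0.19668 → R0 = 5.94276
x·lx·mx: 0, 2.31648, 4.14, 4.0788, 0.78672 → Σ = 11.322
T = 11.322 / 5.94276 = 1.905175… → 1.905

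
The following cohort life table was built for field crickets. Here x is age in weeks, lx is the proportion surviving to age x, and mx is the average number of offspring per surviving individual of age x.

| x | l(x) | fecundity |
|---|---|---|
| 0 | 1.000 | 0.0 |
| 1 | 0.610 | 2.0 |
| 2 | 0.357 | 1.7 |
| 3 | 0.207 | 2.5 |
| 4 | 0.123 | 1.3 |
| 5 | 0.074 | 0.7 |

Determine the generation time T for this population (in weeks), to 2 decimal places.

lx·mx: 0, 1.22, 0.6069, 0.5175, 0.1599, 0.0518 → R0 = 2.5561
x·lx·mx: 0, 1.22, 1.2138, 1.5525, 0.6396, 0.259 → Σ = 4.8849
T = 4.8849 / 2.5561 = 1.911075… → 1.91

1.91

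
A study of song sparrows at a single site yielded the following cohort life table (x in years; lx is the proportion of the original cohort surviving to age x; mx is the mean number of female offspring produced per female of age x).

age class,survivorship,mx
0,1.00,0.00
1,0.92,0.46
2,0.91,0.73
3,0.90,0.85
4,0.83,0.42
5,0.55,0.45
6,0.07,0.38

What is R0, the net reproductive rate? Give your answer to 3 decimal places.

lx·mx by age: 0, 0.4232, 0.6643, 0.765, 0.3486, 0.2475, 0.0266
R0 = Σ lx·mx = 2.4752 → 2.475

2.475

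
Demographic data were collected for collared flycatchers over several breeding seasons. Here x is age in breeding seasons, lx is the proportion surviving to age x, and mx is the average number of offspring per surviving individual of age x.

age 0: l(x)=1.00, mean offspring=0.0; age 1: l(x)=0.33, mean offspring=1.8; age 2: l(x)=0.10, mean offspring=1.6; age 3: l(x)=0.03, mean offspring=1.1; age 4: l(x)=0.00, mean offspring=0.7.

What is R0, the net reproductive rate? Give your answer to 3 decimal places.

0.787

lx·mx by age: 0, 0.594, 0.16, 0.033, 0
R0 = Σ lx·mx = 0.787 → 0.787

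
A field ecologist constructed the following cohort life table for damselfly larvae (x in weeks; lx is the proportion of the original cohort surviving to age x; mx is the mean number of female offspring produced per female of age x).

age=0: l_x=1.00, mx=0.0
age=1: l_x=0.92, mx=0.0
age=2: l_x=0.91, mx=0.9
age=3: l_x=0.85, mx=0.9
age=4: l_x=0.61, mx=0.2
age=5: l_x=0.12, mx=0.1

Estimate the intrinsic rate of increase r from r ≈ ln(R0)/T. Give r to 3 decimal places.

0.207

R0 = Σ lx·mx = 0 + 0 + 0.819 + 0.765 + 0.122 + 0.012 = 1.718
Σ x·lx·mx = 4.481; T = 4.481/1.718 = 2.60827…
r ≈ ln(R0)/T = ln(1.718)/2.60827… = 0.20748… → 0.207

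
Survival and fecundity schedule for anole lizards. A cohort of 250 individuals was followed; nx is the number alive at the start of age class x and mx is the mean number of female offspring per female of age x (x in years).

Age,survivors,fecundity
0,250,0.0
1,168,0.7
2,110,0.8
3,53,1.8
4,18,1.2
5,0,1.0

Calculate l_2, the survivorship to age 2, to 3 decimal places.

0.440

l_2 = n_2/n_0 = 110/250 = 0.44 → 0.440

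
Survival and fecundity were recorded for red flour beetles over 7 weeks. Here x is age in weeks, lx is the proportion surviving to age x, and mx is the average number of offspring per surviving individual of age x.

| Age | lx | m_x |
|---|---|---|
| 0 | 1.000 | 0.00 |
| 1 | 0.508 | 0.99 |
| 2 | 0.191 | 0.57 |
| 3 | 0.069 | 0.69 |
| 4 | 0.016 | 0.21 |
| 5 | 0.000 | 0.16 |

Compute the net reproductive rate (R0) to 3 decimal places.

lx·mx by age: 0, 0.50292, 0.10887, 0.04761, 0.00336, 0
R0 = Σ lx·mx = 0.66276 → 0.663

0.663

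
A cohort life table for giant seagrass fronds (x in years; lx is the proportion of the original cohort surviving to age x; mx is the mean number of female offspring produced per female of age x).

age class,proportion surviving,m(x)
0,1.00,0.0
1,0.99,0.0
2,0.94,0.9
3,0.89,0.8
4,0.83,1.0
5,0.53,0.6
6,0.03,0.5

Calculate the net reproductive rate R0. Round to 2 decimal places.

2.72

lx·mx by age: 0, 0, 0.846, 0.712, 0.83, 0.318, 0.015
R0 = Σ lx·mx = 2.721 → 2.72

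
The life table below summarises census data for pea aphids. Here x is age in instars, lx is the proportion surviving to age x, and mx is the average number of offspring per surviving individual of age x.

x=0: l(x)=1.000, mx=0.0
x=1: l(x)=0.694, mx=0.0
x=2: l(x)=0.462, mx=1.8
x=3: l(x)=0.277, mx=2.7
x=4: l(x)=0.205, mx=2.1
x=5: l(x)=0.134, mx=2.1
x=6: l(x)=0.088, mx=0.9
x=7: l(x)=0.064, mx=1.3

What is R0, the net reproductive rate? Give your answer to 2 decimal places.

2.45

lx·mx by age: 0, 0, 0.8316, 0.7479, 0.4305, 0.2814, 0.0792, 0.0832
R0 = Σ lx·mx = 2.4538 → 2.45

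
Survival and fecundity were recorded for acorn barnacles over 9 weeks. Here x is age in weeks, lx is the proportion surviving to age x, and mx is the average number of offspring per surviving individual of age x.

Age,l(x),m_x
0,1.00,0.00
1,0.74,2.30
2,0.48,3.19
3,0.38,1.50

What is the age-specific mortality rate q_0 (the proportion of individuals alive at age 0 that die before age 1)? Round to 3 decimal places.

q_0 = (l_0 − l_1) / l_0 = (1 − 0.74) / 1
     = 0.26 / 1 = 0.26 → 0.260

0.260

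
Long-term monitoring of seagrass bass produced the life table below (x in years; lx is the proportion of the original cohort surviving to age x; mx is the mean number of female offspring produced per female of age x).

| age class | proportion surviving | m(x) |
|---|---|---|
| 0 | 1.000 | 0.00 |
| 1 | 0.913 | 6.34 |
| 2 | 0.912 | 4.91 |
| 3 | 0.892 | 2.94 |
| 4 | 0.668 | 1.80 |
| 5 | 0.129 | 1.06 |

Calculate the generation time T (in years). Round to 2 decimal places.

1.98

lx·mx: 0, 5.78842, 4.47792, 2.62248, 1.2024, 0.13674 → R0 = 14.22796
x·lx·mx: 0, 5.78842, 8.95584, 7.86744, 4.8096, 0.6837 → Σ = 28.105
T = 28.105 / 14.22796 = 1.975336… → 1.98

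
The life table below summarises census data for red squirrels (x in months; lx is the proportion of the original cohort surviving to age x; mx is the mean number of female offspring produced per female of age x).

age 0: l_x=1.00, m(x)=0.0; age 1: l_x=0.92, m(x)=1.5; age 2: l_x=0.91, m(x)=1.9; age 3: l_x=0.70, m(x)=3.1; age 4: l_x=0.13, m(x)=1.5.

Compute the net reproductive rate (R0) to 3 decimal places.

lx·mx by age: 0, 1.38, 1.729, 2.17, 0.195
R0 = Σ lx·mx = 5.474 → 5.474

5.474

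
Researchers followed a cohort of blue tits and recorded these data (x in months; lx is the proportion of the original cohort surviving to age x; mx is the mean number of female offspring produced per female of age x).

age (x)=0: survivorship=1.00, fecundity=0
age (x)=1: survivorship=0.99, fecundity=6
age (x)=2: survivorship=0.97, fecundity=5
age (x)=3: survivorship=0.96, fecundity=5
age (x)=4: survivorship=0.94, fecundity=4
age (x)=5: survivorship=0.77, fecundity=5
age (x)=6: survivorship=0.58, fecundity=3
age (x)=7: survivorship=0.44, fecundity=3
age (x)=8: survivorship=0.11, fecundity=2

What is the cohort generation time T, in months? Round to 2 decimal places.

3.24

lx·mx: 0, 5.94, 4.85, 4.8, 3.76, 3.85, 1.74, 1.32, 0.22 → R0 = 26.48
x·lx·mx: 0, 5.94, 9.7, 14.4, 15.04, 19.25, 10.44, 9.24, 1.76 → Σ = 85.77
T = 85.77 / 26.48 = 3.239048… → 3.24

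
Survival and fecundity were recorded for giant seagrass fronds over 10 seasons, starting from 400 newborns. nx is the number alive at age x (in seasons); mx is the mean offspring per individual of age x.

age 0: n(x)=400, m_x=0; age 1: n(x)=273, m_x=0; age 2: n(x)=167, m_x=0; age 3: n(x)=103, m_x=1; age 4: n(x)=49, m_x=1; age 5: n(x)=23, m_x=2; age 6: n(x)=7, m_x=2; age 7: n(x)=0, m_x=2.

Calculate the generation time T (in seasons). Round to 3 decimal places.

lx = nx/n0 = nx/400: 1, 0.6825, 0.4175, 0.2575, 0.1225, 0.0575, 0.0175, 0
lx·mx: 0, 0, 0, 0.2575, 0.1225, 0.115, 0.035, 0 → R0 = 0.53
x·lx·mx: 0, 0, 0, 0.7725, 0.49, 0.575, 0.21, 0 → Σ = 2.0475
T = 2.0475 / 0.53 = 3.863208… → 3.863

3.863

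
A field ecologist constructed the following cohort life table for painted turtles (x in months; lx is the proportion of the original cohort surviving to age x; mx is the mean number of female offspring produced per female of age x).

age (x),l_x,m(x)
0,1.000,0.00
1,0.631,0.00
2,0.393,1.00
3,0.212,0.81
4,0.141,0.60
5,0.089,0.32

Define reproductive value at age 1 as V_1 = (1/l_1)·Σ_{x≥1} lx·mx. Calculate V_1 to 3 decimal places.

lx·mx for x ≥ 1: 0, 0.393, 0.17172, 0.0846, 0.02848 → sum = 0.6778
V_1 = 0.6778 / l_1 = 0.6778 / 0.631 = 1.074168… → 1.074

1.074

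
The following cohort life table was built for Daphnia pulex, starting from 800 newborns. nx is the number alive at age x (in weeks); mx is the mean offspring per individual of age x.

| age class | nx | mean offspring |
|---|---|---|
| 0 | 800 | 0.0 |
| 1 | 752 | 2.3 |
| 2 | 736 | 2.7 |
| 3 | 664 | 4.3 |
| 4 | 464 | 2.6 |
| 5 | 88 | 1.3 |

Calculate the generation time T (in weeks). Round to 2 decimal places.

2.49

lx = nx/n0 = nx/800: 1, 0.94, 0.92, 0.83, 0.58, 0.11
lx·mx: 0, 2.162, 2.484, 3.569, 1.508, 0.143 → R0 = 9.866
x·lx·mx: 0, 2.162, 4.968, 10.707, 6.032, 0.715 → Σ = 24.584
T = 24.584 / 9.866 = 2.49179… → 2.49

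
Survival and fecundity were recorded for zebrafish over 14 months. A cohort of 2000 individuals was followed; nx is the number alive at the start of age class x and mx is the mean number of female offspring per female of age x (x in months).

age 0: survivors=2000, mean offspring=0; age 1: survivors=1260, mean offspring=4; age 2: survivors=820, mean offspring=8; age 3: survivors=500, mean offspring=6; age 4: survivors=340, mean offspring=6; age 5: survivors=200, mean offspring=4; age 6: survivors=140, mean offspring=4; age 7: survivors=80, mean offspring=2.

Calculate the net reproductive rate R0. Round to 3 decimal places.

9.080

lx = nx/n0 = nx/2000: 1, 0.63, 0.41, 0.25, 0.17, 0.1, 0.07, 0.04
lx·mx by age: 0, 2.52, 3.28, 1.5, 1.02, 0.4, 0.28, 0.08
R0 = Σ lx·mx = 9.08 → 9.080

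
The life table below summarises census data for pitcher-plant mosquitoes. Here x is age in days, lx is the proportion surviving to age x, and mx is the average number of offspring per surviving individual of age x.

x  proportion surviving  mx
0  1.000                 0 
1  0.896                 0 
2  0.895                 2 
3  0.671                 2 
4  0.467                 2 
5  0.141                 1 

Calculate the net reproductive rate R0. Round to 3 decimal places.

lx·mx by age: 0, 0, 1.79, 1.342, 0.934, 0.141
R0 = Σ lx·mx = 4.207 → 4.207

4.207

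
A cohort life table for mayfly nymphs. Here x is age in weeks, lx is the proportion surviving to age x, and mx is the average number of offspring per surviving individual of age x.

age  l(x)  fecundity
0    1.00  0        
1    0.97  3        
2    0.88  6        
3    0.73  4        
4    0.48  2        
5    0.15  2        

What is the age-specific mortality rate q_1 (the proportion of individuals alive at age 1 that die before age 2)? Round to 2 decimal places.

q_1 = (l_1 − l_2) / l_1 = (0.97 − 0.88) / 0.97
     = 0.09 / 0.97 = 0.092784… → 0.09

0.09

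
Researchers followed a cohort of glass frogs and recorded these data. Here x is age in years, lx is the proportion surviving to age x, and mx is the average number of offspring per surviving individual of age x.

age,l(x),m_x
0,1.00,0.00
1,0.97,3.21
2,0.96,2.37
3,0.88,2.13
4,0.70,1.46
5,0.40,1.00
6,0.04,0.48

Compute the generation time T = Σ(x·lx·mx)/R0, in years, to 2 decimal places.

2.24

lx·mx: 0, 3.1137, 2.2752, 1.8744, 1.022, 0.4, 0.0192 → R0 = 8.7045
x·lx·mx: 0, 3.1137, 4.5504, 5.6232, 4.088, 2, 0.1152 → Σ = 19.4905
T = 19.4905 / 8.7045 = 2.239129… → 2.24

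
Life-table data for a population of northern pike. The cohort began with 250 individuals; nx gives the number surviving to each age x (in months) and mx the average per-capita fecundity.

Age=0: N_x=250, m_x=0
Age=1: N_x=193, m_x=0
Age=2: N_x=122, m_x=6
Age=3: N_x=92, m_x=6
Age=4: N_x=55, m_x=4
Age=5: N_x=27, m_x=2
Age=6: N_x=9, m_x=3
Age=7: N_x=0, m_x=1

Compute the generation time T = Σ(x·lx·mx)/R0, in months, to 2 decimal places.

lx = nx/n0 = nx/250: 1, 0.772, 0.488, 0.368, 0.22, 0.108, 0.036, 0
lx·mx: 0, 0, 2.928, 2.208, 0.88, 0.216, 0.108, 0 → R0 = 6.34
x·lx·mx: 0, 0, 5.856, 6.624, 3.52, 1.08, 0.648, 0 → Σ = 17.728
T = 17.728 / 6.34 = 2.796215… → 2.80

2.80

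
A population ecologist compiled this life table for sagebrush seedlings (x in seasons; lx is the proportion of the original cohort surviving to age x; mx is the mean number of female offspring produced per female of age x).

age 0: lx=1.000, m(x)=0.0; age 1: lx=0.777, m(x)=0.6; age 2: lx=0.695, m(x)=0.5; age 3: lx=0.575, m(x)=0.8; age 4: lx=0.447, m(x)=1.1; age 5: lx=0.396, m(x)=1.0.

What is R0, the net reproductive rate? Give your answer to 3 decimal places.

2.161

lx·mx by age: 0, 0.4662, 0.3475, 0.46, 0.4917, 0.396
R0 = Σ lx·mx = 2.1614 → 2.161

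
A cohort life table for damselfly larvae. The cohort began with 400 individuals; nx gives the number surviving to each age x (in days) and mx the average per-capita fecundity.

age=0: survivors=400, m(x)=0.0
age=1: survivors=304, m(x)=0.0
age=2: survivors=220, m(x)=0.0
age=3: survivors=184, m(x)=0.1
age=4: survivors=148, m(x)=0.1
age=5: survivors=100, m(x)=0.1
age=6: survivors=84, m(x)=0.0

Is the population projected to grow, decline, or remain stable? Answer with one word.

lx = nx/n0 = nx/400: 1, 0.76, 0.55, 0.46, 0.37, 0.25, 0.21
R0 = Σ lx·mx = 0 + 0 + 0 + 0.046 + 0.037 + 0.025 + 0 = 0.108
R0 < 1, so the population is declining.

declining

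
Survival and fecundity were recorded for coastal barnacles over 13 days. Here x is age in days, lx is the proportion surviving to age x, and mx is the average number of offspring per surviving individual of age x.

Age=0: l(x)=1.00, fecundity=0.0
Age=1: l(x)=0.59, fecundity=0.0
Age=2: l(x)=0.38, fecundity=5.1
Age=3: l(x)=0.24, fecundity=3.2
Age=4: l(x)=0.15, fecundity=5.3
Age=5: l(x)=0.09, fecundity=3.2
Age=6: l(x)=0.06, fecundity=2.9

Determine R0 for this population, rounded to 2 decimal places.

3.96

lx·mx by age: 0, 0, 1.938, 0.768, 0.795, 0.288, 0.174
R0 = Σ lx·mx = 3.963 → 3.96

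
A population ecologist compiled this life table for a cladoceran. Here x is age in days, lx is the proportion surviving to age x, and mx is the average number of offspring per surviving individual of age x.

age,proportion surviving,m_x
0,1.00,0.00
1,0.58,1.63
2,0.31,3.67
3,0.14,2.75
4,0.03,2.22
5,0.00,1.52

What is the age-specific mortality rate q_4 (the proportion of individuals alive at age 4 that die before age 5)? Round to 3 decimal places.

1.000

q_4 = (l_4 − l_5) / l_4 = (0.03 − 0) / 0.03
     = 0.03 / 0.03 = 1 → 1.000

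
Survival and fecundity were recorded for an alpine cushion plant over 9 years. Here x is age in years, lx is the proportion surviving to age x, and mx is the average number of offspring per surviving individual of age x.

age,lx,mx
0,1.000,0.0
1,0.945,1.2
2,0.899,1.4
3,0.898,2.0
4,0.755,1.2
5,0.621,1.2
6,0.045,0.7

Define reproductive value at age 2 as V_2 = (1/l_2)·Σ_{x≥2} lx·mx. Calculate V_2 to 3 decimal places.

5.270

lx·mx for x ≥ 2: 1.2586, 1.796, 0.906, 0.7452, 0.0315 → sum = 4.7373
V_2 = 4.7373 / l_2 = 4.7373 / 0.899 = 5.269522… → 5.270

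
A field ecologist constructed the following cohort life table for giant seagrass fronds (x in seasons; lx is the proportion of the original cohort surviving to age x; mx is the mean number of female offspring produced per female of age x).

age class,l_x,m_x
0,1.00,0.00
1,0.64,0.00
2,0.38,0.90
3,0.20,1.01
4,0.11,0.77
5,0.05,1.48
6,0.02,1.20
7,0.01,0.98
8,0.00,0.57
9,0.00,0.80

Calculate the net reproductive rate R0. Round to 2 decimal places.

lx·mx by age: 0, 0, 0.342, 0.202, 0.0847, 0.074, 0.024, 0.0098, 0, 0
R0 = Σ lx·mx = 0.7365 → 0.74

0.74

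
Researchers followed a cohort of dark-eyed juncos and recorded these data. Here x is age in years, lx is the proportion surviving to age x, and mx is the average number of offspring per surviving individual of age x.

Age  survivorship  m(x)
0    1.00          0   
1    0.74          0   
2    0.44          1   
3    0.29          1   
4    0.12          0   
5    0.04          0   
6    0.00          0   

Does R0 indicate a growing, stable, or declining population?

declining

R0 = Σ lx·mx = 0 + 0 + 0.44 + 0.29 + 0 + 0 + 0 = 0.73
R0 < 1, so the population is declining.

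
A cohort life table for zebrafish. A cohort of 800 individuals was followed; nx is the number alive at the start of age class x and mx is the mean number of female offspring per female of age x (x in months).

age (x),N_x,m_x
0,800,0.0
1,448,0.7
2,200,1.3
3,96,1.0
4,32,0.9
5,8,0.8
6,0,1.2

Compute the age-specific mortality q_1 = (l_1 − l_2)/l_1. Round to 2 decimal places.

0.55

lx = nx/n0 = nx/800: 1, 0.56, 0.25, 0.12, 0.04, 0.01, 0
q_1 = (l_1 − l_2) / l_1 = (0.56 − 0.25) / 0.56
     = 0.31 / 0.56 = 0.553571… → 0.55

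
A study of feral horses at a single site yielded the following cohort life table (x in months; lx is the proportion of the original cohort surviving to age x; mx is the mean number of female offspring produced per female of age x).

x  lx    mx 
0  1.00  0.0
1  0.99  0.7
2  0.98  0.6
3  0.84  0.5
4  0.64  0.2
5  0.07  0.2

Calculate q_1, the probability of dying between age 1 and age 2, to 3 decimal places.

0.010

q_1 = (l_1 − l_2) / l_1 = (0.99 − 0.98) / 0.99
     = 0.01 / 0.99 = 0.010101… → 0.010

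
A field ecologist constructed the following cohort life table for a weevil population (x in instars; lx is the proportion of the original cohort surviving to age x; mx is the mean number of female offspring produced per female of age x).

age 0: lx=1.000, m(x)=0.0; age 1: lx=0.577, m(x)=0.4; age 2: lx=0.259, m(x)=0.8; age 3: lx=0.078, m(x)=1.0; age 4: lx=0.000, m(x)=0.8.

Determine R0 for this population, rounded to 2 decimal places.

lx·mx by age: 0, 0.2308, 0.2072, 0.078, 0
R0 = Σ lx·mx = 0.516 → 0.52

0.52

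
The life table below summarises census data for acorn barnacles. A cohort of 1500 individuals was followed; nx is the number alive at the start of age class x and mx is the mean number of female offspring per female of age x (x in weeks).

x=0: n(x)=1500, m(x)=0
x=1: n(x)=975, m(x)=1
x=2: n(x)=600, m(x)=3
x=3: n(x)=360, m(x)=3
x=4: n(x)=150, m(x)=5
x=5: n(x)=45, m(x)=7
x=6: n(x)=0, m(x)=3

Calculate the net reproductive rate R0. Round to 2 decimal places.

3.28

lx = nx/n0 = nx/1500: 1, 0.65, 0.4, 0.24, 0.1, 0.03, 0
lx·mx by age: 0, 0.65, 1.2, 0.72, 0.5, 0.21, 0
R0 = Σ lx·mx = 3.28 → 3.28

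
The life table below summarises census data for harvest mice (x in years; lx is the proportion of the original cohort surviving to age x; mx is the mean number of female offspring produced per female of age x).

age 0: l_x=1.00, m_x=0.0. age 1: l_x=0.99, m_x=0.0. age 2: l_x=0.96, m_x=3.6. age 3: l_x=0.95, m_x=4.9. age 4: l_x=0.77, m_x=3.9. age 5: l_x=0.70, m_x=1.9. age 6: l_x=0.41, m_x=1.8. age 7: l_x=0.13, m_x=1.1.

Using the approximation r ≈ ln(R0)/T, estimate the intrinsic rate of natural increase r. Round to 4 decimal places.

R0 = Σ lx·mx = 0 + 0 + 3.456 + 4.655 + 3.003 + 1.33 + 0.738 + 0.143 = 13.325
Σ x·lx·mx = 44.968; T = 44.968/13.325 = 3.37471…
r ≈ ln(R0)/T = ln(13.325)/3.37471… = 0.767367… → 0.7674

0.7674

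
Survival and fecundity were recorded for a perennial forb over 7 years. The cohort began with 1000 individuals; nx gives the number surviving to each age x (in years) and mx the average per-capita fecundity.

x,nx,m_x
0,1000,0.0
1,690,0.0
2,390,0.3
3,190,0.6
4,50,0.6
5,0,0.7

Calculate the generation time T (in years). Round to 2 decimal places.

lx = nx/n0 = nx/1000: 1, 0.69, 0.39, 0.19, 0.05, 0
lx·mx: 0, 0, 0.117, 0.114, 0.03, 0 → R0 = 0.261
x·lx·mx: 0, 0, 0.234, 0.342, 0.12, 0 → Σ = 0.696
T = 0.696 / 0.261 = 2.666667… → 2.67

2.67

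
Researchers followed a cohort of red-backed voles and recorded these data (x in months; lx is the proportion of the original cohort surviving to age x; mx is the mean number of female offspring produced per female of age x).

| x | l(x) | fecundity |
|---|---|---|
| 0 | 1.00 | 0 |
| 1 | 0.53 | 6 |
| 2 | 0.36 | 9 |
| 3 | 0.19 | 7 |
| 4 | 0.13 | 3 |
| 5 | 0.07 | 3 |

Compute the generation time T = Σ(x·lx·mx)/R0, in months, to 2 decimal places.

1.95

lx·mx: 0, 3.18, 3.24, 1.33, 0.39, 0.21 → R0 = 8.35
x·lx·mx: 0, 3.18, 6.48, 3.99, 1.56, 1.05 → Σ = 16.26
T = 16.26 / 8.35 = 1.947305… → 1.95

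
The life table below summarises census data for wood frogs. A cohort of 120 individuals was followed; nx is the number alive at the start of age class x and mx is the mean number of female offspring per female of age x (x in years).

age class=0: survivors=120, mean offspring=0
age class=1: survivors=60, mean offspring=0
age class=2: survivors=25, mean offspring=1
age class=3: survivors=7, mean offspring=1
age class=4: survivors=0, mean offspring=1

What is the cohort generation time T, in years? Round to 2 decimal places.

2.22

lx = nx/n0 = nx/120: 1, 0.5, 0.20833…, 0.05833…, 0
lx·mx: 0, 0, 0.208333…, 0.058333…, 0 → R0 = 0.266667…
x·lx·mx: 0, 0, 0.416667…, 0.175…, 0 → Σ = 0.591667…
T = 0.591667… / 0.266667… = 2.21875… → 2.22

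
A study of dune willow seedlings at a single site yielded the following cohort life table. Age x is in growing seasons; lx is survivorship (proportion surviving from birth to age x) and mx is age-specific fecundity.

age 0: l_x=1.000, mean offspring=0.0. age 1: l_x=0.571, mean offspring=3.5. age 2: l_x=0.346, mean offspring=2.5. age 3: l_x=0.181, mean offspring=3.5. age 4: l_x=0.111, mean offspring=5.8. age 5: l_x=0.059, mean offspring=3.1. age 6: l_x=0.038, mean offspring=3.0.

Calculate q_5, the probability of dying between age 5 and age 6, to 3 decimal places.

q_5 = (l_5 − l_6) / l_5 = (0.059 − 0.038) / 0.059
     = 0.021 / 0.059 = 0.355932… → 0.356

0.356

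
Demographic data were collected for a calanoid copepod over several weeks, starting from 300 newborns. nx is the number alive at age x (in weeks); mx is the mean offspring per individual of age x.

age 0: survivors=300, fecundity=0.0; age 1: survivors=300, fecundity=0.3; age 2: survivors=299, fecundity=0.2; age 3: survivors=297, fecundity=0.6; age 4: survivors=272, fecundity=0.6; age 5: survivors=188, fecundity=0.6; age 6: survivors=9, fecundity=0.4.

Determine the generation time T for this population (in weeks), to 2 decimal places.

lx = nx/n0 = nx/300: 1, 1, 0.99667…, 0.99, 0.90667…, 0.62667…, 0.03
lx·mx: 0, 0.3, 0.199333…, 0.594, 0.544…, 0.376…, 0.012 → R0 = 2.025333…
x·lx·mx: 0, 0.3, 0.398667…, 1.782, 2.176…, 1.88…, 0.072 → Σ = 6.608667…
T = 6.608667… / 2.025333… = 3.263002… → 3.26

3.26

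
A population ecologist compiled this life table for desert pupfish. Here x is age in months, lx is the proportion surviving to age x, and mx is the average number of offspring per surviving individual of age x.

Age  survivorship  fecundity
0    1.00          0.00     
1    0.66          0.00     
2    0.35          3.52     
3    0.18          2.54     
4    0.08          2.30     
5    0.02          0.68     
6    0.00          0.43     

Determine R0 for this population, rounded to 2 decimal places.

1.89

lx·mx by age: 0, 0, 1.232, 0.4572, 0.184, 0.0136, 0
R0 = Σ lx·mx = 1.8868 → 1.89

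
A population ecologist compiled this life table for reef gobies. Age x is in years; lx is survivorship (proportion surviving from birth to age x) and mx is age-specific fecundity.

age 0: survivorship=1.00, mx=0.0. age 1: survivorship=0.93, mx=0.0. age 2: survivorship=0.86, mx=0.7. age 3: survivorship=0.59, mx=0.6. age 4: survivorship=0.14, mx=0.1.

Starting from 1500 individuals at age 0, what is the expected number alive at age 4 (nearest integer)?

210

Expected survivors = N0 · l_4 = 1500 × 0.14 = 210 → 210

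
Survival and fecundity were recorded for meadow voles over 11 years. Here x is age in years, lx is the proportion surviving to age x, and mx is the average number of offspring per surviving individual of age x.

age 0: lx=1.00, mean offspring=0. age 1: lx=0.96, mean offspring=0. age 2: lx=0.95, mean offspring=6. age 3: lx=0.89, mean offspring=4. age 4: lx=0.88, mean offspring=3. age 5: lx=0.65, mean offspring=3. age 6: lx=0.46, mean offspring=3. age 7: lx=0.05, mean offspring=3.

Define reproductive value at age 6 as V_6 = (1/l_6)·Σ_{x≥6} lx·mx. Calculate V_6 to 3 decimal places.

3.326

lx·mx for x ≥ 6: 1.38, 0.15 → sum = 1.53
V_6 = 1.53 / l_6 = 1.53 / 0.46 = 3.326087… → 3.326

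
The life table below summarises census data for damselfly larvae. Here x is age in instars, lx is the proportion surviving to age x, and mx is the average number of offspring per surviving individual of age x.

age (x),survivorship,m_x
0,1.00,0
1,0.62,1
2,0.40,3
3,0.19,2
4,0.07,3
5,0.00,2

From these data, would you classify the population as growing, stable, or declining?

growing

R0 = Σ lx·mx = 0 + 0.62 + 1.2 + 0.38 + 0.21 + 0 = 2.41
R0 > 1, so the population is growing.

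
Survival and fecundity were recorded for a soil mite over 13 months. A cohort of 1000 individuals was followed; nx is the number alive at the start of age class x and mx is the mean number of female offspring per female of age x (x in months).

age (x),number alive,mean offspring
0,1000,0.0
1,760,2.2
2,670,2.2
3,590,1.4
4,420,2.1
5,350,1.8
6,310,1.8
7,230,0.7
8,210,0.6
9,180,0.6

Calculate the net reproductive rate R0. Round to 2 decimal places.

lx = nx/n0 = nx/1000: 1, 0.76, 0.67, 0.59, 0.42, 0.35, 0.31, 0.23, 0.21, 0.18
lx·mx by age: 0, 1.672, 1.474, 0.826, 0.882, 0.63, 0.558, 0.161, 0.126, 0.108
R0 = Σ lx·mx = 6.437 → 6.44

6.44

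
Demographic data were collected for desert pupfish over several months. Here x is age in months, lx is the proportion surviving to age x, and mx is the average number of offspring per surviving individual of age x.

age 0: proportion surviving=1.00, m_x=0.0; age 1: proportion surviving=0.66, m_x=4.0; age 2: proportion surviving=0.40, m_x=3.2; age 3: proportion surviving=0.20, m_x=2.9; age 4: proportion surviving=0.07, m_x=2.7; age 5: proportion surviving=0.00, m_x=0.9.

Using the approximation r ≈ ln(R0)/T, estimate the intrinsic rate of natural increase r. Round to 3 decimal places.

R0 = Σ lx·mx = 0 + 2.64 + 1.28 + 0.58 + 0.189 + 0 = 4.689
Σ x·lx·mx = 7.696; T = 7.696/4.689 = 1.64129…
r ≈ ln(R0)/T = ln(4.689)/1.64129… = 0.94147… → 0.941

0.941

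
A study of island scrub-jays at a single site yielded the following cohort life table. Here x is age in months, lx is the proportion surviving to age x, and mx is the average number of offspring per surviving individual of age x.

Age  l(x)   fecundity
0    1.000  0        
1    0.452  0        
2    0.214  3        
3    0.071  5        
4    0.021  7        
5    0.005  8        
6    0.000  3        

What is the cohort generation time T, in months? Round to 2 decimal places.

lx·mx: 0, 0, 0.642, 0.355, 0.147, 0.04, 0 → R0 = 1.184
x·lx·mx: 0, 0, 1.284, 1.065, 0.588, 0.2, 0 → Σ = 3.137
T = 3.137 / 1.184 = 2.649493… → 2.65

2.65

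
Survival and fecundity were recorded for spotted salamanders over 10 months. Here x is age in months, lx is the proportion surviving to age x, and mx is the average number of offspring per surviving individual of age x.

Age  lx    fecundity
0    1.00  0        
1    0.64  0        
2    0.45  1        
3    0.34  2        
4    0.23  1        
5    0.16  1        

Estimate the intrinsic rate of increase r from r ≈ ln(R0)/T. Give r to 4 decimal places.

R0 = Σ lx·mx = 0 + 0 + 0.45 + 0.68 + 0.23 + 0.16 = 1.52
Σ x·lx·mx = 4.66; T = 4.66/1.52 = 3.06579…
r ≈ ln(R0)/T = ln(1.52)/3.06579… = 0.136575… → 0.1366

0.1366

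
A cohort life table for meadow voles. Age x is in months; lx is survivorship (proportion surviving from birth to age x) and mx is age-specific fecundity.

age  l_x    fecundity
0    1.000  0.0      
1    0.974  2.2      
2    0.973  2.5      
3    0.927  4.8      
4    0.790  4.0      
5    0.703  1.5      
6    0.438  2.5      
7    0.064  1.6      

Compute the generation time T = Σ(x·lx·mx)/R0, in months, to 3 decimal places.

lx·mx: 0, 2.1428, 2.4325, 4.4496, 3.16, 1.0545, 1.095, 0.1024 → R0 = 14.4368
x·lx·mx: 0, 2.1428, 4.865, 13.3488, 12.64, 5.2725, 6.57, 0.7168 → Σ = 45.5559
T = 45.5559 / 14.4368 = 3.15554… → 3.156

3.156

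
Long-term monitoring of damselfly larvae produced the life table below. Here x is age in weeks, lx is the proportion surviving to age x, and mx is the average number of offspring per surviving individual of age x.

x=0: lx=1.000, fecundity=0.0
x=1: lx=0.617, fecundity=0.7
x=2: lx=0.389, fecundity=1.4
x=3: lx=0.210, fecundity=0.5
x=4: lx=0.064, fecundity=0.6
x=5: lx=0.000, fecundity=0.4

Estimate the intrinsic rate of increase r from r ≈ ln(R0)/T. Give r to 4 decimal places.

0.0637

R0 = Σ lx·mx = 0 + 0.4319 + 0.5446 + 0.105 + 0.0384 + 0 = 1.1199
Σ x·lx·mx = 1.9897; T = 1.9897/1.1199 = 1.77668…
r ≈ ln(R0)/T = ln(1.1199)/1.77668… = 0.063737… → 0.0637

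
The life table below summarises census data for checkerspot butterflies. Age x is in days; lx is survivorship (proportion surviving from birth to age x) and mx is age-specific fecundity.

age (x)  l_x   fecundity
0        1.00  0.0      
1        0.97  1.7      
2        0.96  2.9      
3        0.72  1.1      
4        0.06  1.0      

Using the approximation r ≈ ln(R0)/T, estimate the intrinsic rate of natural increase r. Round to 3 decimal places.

0.895

R0 = Σ lx·mx = 0 + 1.649 + 2.784 + 0.792 + 0.06 = 5.285
Σ x·lx·mx = 9.833; T = 9.833/5.285 = 1.86055…
r ≈ ln(R0)/T = ln(5.285)/1.86055… = 0.89483… → 0.895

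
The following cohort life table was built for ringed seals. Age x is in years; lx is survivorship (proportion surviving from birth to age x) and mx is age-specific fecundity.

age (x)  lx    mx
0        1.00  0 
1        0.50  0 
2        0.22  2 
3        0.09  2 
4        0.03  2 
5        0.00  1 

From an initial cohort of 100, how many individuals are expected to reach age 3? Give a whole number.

Expected survivors = N0 · l_3 = 100 × 0.09 = 9 → 9

9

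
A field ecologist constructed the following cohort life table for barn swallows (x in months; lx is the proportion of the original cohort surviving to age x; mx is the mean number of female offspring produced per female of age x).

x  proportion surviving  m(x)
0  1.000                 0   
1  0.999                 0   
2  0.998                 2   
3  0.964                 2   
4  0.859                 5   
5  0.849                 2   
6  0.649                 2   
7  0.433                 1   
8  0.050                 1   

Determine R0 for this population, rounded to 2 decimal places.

lx·mx by age: 0, 0, 1.996, 1.928, 4.295, 1.698, 1.298, 0.433, 0.05
R0 = Σ lx·mx = 11.698 → 11.70

11.70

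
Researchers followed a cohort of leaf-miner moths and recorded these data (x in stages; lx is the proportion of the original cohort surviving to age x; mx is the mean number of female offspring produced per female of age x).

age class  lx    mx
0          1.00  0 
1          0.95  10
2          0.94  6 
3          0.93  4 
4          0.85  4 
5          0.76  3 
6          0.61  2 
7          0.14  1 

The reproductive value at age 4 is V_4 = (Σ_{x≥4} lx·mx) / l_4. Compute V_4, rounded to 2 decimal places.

8.28

lx·mx for x ≥ 4: 3.4, 2.28, 1.22, 0.14 → sum = 7.04
V_4 = 7.04 / l_4 = 7.04 / 0.85 = 8.282353… → 8.28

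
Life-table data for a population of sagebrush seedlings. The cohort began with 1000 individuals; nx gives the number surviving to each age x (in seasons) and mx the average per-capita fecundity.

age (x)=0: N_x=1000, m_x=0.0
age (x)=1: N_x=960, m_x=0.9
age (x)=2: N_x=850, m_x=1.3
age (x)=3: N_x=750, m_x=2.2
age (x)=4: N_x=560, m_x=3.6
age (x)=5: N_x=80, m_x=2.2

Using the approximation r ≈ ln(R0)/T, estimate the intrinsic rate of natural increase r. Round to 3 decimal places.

0.603

lx = nx/n0 = nx/1000: 1, 0.96, 0.85, 0.75, 0.56, 0.08
R0 = Σ lx·mx = 0 + 0.864 + 1.105 + 1.65 + 2.016 + 0.176 = 5.811
Σ x·lx·mx = 16.968; T = 16.968/5.811 = 2.91998…
r ≈ ln(R0)/T = ln(5.811)/2.91998… = 0.60266… → 0.603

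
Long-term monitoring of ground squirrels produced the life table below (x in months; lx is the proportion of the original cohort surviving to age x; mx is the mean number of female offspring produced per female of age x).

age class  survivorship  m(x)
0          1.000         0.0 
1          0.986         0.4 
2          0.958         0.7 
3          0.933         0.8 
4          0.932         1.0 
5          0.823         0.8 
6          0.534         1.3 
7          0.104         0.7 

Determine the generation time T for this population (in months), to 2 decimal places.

3.76

lx·mx: 0, 0.3944, 0.6706, 0.7464, 0.932, 0.6584, 0.6942, 0.0728 → R0 = 4.1688
x·lx·mx: 0, 0.3944, 1.3412, 2.2392, 3.728, 3.292, 4.1652, 0.5096 → Σ = 15.6696
T = 15.6696 / 4.1688 = 3.75878… → 3.76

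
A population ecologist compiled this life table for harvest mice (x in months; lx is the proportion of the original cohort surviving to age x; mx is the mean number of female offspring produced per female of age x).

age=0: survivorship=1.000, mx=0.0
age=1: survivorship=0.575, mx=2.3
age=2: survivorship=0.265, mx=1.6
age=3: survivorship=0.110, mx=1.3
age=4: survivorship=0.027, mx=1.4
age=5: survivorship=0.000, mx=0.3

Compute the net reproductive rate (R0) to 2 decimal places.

lx·mx by age: 0, 1.3225, 0.424, 0.143, 0.0378, 0
R0 = Σ lx·mx = 1.9273 → 1.93

1.93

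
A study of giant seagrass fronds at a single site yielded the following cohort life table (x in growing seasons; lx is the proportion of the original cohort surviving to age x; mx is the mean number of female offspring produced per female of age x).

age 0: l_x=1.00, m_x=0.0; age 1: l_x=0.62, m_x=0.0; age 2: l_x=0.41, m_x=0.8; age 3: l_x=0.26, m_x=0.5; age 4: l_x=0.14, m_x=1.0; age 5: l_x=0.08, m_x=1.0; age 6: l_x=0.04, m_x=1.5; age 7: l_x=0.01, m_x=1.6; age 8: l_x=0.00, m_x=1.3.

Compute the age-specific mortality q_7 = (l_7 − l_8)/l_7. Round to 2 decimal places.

1.00

q_7 = (l_7 − l_8) / l_7 = (0.01 − 0) / 0.01
     = 0.01 / 0.01 = 1 → 1.00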